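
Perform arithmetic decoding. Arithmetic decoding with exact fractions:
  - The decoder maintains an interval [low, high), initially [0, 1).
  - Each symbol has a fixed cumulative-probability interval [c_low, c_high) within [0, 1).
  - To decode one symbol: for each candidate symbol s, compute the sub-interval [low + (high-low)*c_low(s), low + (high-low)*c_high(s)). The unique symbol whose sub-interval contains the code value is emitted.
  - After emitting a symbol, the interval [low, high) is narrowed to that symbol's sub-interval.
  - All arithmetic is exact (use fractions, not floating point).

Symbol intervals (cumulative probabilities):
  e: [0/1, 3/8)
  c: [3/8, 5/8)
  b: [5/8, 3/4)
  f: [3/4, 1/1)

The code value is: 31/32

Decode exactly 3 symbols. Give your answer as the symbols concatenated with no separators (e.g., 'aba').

Step 1: interval [0/1, 1/1), width = 1/1 - 0/1 = 1/1
  'e': [0/1 + 1/1*0/1, 0/1 + 1/1*3/8) = [0/1, 3/8)
  'c': [0/1 + 1/1*3/8, 0/1 + 1/1*5/8) = [3/8, 5/8)
  'b': [0/1 + 1/1*5/8, 0/1 + 1/1*3/4) = [5/8, 3/4)
  'f': [0/1 + 1/1*3/4, 0/1 + 1/1*1/1) = [3/4, 1/1) <- contains code 31/32
  emit 'f', narrow to [3/4, 1/1)
Step 2: interval [3/4, 1/1), width = 1/1 - 3/4 = 1/4
  'e': [3/4 + 1/4*0/1, 3/4 + 1/4*3/8) = [3/4, 27/32)
  'c': [3/4 + 1/4*3/8, 3/4 + 1/4*5/8) = [27/32, 29/32)
  'b': [3/4 + 1/4*5/8, 3/4 + 1/4*3/4) = [29/32, 15/16)
  'f': [3/4 + 1/4*3/4, 3/4 + 1/4*1/1) = [15/16, 1/1) <- contains code 31/32
  emit 'f', narrow to [15/16, 1/1)
Step 3: interval [15/16, 1/1), width = 1/1 - 15/16 = 1/16
  'e': [15/16 + 1/16*0/1, 15/16 + 1/16*3/8) = [15/16, 123/128)
  'c': [15/16 + 1/16*3/8, 15/16 + 1/16*5/8) = [123/128, 125/128) <- contains code 31/32
  'b': [15/16 + 1/16*5/8, 15/16 + 1/16*3/4) = [125/128, 63/64)
  'f': [15/16 + 1/16*3/4, 15/16 + 1/16*1/1) = [63/64, 1/1)
  emit 'c', narrow to [123/128, 125/128)

Answer: ffc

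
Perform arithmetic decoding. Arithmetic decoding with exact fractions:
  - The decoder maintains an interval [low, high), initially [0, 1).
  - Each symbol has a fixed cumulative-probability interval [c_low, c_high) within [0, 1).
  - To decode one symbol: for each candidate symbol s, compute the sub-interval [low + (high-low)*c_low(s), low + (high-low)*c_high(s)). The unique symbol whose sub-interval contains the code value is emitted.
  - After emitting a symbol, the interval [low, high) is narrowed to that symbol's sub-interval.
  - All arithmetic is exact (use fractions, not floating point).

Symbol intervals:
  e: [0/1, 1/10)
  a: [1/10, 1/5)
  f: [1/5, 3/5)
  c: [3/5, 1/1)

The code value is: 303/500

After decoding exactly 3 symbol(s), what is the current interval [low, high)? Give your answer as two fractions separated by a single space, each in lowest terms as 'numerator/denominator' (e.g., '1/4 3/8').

Answer: 151/250 76/125

Derivation:
Step 1: interval [0/1, 1/1), width = 1/1 - 0/1 = 1/1
  'e': [0/1 + 1/1*0/1, 0/1 + 1/1*1/10) = [0/1, 1/10)
  'a': [0/1 + 1/1*1/10, 0/1 + 1/1*1/5) = [1/10, 1/5)
  'f': [0/1 + 1/1*1/5, 0/1 + 1/1*3/5) = [1/5, 3/5)
  'c': [0/1 + 1/1*3/5, 0/1 + 1/1*1/1) = [3/5, 1/1) <- contains code 303/500
  emit 'c', narrow to [3/5, 1/1)
Step 2: interval [3/5, 1/1), width = 1/1 - 3/5 = 2/5
  'e': [3/5 + 2/5*0/1, 3/5 + 2/5*1/10) = [3/5, 16/25) <- contains code 303/500
  'a': [3/5 + 2/5*1/10, 3/5 + 2/5*1/5) = [16/25, 17/25)
  'f': [3/5 + 2/5*1/5, 3/5 + 2/5*3/5) = [17/25, 21/25)
  'c': [3/5 + 2/5*3/5, 3/5 + 2/5*1/1) = [21/25, 1/1)
  emit 'e', narrow to [3/5, 16/25)
Step 3: interval [3/5, 16/25), width = 16/25 - 3/5 = 1/25
  'e': [3/5 + 1/25*0/1, 3/5 + 1/25*1/10) = [3/5, 151/250)
  'a': [3/5 + 1/25*1/10, 3/5 + 1/25*1/5) = [151/250, 76/125) <- contains code 303/500
  'f': [3/5 + 1/25*1/5, 3/5 + 1/25*3/5) = [76/125, 78/125)
  'c': [3/5 + 1/25*3/5, 3/5 + 1/25*1/1) = [78/125, 16/25)
  emit 'a', narrow to [151/250, 76/125)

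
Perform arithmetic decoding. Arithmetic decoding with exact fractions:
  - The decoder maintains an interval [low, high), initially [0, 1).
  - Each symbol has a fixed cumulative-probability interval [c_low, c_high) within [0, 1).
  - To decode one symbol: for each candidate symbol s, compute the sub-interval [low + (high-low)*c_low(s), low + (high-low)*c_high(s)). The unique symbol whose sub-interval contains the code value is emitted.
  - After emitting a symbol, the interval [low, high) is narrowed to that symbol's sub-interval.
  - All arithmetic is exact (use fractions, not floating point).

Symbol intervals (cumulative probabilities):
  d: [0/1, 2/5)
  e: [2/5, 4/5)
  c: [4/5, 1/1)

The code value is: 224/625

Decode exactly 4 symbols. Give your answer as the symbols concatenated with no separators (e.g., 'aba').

Step 1: interval [0/1, 1/1), width = 1/1 - 0/1 = 1/1
  'd': [0/1 + 1/1*0/1, 0/1 + 1/1*2/5) = [0/1, 2/5) <- contains code 224/625
  'e': [0/1 + 1/1*2/5, 0/1 + 1/1*4/5) = [2/5, 4/5)
  'c': [0/1 + 1/1*4/5, 0/1 + 1/1*1/1) = [4/5, 1/1)
  emit 'd', narrow to [0/1, 2/5)
Step 2: interval [0/1, 2/5), width = 2/5 - 0/1 = 2/5
  'd': [0/1 + 2/5*0/1, 0/1 + 2/5*2/5) = [0/1, 4/25)
  'e': [0/1 + 2/5*2/5, 0/1 + 2/5*4/5) = [4/25, 8/25)
  'c': [0/1 + 2/5*4/5, 0/1 + 2/5*1/1) = [8/25, 2/5) <- contains code 224/625
  emit 'c', narrow to [8/25, 2/5)
Step 3: interval [8/25, 2/5), width = 2/5 - 8/25 = 2/25
  'd': [8/25 + 2/25*0/1, 8/25 + 2/25*2/5) = [8/25, 44/125)
  'e': [8/25 + 2/25*2/5, 8/25 + 2/25*4/5) = [44/125, 48/125) <- contains code 224/625
  'c': [8/25 + 2/25*4/5, 8/25 + 2/25*1/1) = [48/125, 2/5)
  emit 'e', narrow to [44/125, 48/125)
Step 4: interval [44/125, 48/125), width = 48/125 - 44/125 = 4/125
  'd': [44/125 + 4/125*0/1, 44/125 + 4/125*2/5) = [44/125, 228/625) <- contains code 224/625
  'e': [44/125 + 4/125*2/5, 44/125 + 4/125*4/5) = [228/625, 236/625)
  'c': [44/125 + 4/125*4/5, 44/125 + 4/125*1/1) = [236/625, 48/125)
  emit 'd', narrow to [44/125, 228/625)

Answer: dced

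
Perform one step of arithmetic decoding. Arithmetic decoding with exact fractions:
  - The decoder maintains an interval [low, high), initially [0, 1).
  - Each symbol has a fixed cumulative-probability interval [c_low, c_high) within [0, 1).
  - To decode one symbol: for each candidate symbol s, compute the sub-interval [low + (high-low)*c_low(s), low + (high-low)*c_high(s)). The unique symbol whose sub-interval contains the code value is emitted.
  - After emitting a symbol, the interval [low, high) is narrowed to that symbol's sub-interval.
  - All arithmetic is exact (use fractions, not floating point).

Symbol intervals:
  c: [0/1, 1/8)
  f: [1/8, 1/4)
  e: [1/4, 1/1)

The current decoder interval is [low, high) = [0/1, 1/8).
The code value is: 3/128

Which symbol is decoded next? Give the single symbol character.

Answer: f

Derivation:
Interval width = high − low = 1/8 − 0/1 = 1/8
Scaled code = (code − low) / width = (3/128 − 0/1) / 1/8 = 3/16
  c: [0/1, 1/8) 
  f: [1/8, 1/4) ← scaled code falls here ✓
  e: [1/4, 1/1) 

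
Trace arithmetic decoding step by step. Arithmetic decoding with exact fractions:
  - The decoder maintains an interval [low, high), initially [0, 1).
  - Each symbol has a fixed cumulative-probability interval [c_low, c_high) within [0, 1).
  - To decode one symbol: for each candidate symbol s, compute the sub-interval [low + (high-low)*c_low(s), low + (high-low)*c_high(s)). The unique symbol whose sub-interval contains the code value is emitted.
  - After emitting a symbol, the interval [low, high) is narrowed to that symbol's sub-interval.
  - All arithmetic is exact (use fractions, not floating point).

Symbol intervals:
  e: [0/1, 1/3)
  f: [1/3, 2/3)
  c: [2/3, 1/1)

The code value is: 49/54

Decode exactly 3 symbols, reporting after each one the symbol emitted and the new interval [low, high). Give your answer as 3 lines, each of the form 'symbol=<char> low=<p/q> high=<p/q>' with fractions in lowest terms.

Step 1: interval [0/1, 1/1), width = 1/1 - 0/1 = 1/1
  'e': [0/1 + 1/1*0/1, 0/1 + 1/1*1/3) = [0/1, 1/3)
  'f': [0/1 + 1/1*1/3, 0/1 + 1/1*2/3) = [1/3, 2/3)
  'c': [0/1 + 1/1*2/3, 0/1 + 1/1*1/1) = [2/3, 1/1) <- contains code 49/54
  emit 'c', narrow to [2/3, 1/1)
Step 2: interval [2/3, 1/1), width = 1/1 - 2/3 = 1/3
  'e': [2/3 + 1/3*0/1, 2/3 + 1/3*1/3) = [2/3, 7/9)
  'f': [2/3 + 1/3*1/3, 2/3 + 1/3*2/3) = [7/9, 8/9)
  'c': [2/3 + 1/3*2/3, 2/3 + 1/3*1/1) = [8/9, 1/1) <- contains code 49/54
  emit 'c', narrow to [8/9, 1/1)
Step 3: interval [8/9, 1/1), width = 1/1 - 8/9 = 1/9
  'e': [8/9 + 1/9*0/1, 8/9 + 1/9*1/3) = [8/9, 25/27) <- contains code 49/54
  'f': [8/9 + 1/9*1/3, 8/9 + 1/9*2/3) = [25/27, 26/27)
  'c': [8/9 + 1/9*2/3, 8/9 + 1/9*1/1) = [26/27, 1/1)
  emit 'e', narrow to [8/9, 25/27)

Answer: symbol=c low=2/3 high=1/1
symbol=c low=8/9 high=1/1
symbol=e low=8/9 high=25/27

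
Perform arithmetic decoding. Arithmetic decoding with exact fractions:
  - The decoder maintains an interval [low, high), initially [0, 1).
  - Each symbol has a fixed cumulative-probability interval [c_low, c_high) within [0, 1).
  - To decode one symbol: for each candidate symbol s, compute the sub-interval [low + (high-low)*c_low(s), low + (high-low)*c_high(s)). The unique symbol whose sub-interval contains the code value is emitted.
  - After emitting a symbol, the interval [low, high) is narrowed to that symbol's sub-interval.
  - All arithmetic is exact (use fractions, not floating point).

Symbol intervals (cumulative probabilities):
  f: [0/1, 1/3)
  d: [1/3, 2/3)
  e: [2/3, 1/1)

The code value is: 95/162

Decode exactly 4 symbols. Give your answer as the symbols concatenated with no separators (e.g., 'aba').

Answer: defe

Derivation:
Step 1: interval [0/1, 1/1), width = 1/1 - 0/1 = 1/1
  'f': [0/1 + 1/1*0/1, 0/1 + 1/1*1/3) = [0/1, 1/3)
  'd': [0/1 + 1/1*1/3, 0/1 + 1/1*2/3) = [1/3, 2/3) <- contains code 95/162
  'e': [0/1 + 1/1*2/3, 0/1 + 1/1*1/1) = [2/3, 1/1)
  emit 'd', narrow to [1/3, 2/3)
Step 2: interval [1/3, 2/3), width = 2/3 - 1/3 = 1/3
  'f': [1/3 + 1/3*0/1, 1/3 + 1/3*1/3) = [1/3, 4/9)
  'd': [1/3 + 1/3*1/3, 1/3 + 1/3*2/3) = [4/9, 5/9)
  'e': [1/3 + 1/3*2/3, 1/3 + 1/3*1/1) = [5/9, 2/3) <- contains code 95/162
  emit 'e', narrow to [5/9, 2/3)
Step 3: interval [5/9, 2/3), width = 2/3 - 5/9 = 1/9
  'f': [5/9 + 1/9*0/1, 5/9 + 1/9*1/3) = [5/9, 16/27) <- contains code 95/162
  'd': [5/9 + 1/9*1/3, 5/9 + 1/9*2/3) = [16/27, 17/27)
  'e': [5/9 + 1/9*2/3, 5/9 + 1/9*1/1) = [17/27, 2/3)
  emit 'f', narrow to [5/9, 16/27)
Step 4: interval [5/9, 16/27), width = 16/27 - 5/9 = 1/27
  'f': [5/9 + 1/27*0/1, 5/9 + 1/27*1/3) = [5/9, 46/81)
  'd': [5/9 + 1/27*1/3, 5/9 + 1/27*2/3) = [46/81, 47/81)
  'e': [5/9 + 1/27*2/3, 5/9 + 1/27*1/1) = [47/81, 16/27) <- contains code 95/162
  emit 'e', narrow to [47/81, 16/27)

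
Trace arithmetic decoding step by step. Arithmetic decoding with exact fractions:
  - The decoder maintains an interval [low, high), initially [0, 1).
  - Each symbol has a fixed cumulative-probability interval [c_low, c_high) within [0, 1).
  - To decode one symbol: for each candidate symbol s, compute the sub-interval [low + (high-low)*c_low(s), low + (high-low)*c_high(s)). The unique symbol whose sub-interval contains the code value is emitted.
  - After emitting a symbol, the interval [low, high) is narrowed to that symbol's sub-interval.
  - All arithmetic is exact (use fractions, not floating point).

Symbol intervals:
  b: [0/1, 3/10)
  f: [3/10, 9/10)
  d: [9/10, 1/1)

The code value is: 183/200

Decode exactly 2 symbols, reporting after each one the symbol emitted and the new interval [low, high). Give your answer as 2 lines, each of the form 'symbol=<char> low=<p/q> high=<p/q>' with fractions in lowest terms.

Answer: symbol=d low=9/10 high=1/1
symbol=b low=9/10 high=93/100

Derivation:
Step 1: interval [0/1, 1/1), width = 1/1 - 0/1 = 1/1
  'b': [0/1 + 1/1*0/1, 0/1 + 1/1*3/10) = [0/1, 3/10)
  'f': [0/1 + 1/1*3/10, 0/1 + 1/1*9/10) = [3/10, 9/10)
  'd': [0/1 + 1/1*9/10, 0/1 + 1/1*1/1) = [9/10, 1/1) <- contains code 183/200
  emit 'd', narrow to [9/10, 1/1)
Step 2: interval [9/10, 1/1), width = 1/1 - 9/10 = 1/10
  'b': [9/10 + 1/10*0/1, 9/10 + 1/10*3/10) = [9/10, 93/100) <- contains code 183/200
  'f': [9/10 + 1/10*3/10, 9/10 + 1/10*9/10) = [93/100, 99/100)
  'd': [9/10 + 1/10*9/10, 9/10 + 1/10*1/1) = [99/100, 1/1)
  emit 'b', narrow to [9/10, 93/100)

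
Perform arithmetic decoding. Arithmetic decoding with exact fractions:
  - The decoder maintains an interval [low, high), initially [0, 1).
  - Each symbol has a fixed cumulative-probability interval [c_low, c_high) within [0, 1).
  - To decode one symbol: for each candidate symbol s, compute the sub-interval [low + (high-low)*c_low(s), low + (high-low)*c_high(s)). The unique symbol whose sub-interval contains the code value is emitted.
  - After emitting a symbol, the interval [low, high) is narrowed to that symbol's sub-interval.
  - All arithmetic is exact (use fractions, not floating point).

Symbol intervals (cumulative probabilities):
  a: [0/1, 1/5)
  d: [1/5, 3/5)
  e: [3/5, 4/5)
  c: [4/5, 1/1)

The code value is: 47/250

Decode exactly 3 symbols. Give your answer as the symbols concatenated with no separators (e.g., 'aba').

Answer: ace

Derivation:
Step 1: interval [0/1, 1/1), width = 1/1 - 0/1 = 1/1
  'a': [0/1 + 1/1*0/1, 0/1 + 1/1*1/5) = [0/1, 1/5) <- contains code 47/250
  'd': [0/1 + 1/1*1/5, 0/1 + 1/1*3/5) = [1/5, 3/5)
  'e': [0/1 + 1/1*3/5, 0/1 + 1/1*4/5) = [3/5, 4/5)
  'c': [0/1 + 1/1*4/5, 0/1 + 1/1*1/1) = [4/5, 1/1)
  emit 'a', narrow to [0/1, 1/5)
Step 2: interval [0/1, 1/5), width = 1/5 - 0/1 = 1/5
  'a': [0/1 + 1/5*0/1, 0/1 + 1/5*1/5) = [0/1, 1/25)
  'd': [0/1 + 1/5*1/5, 0/1 + 1/5*3/5) = [1/25, 3/25)
  'e': [0/1 + 1/5*3/5, 0/1 + 1/5*4/5) = [3/25, 4/25)
  'c': [0/1 + 1/5*4/5, 0/1 + 1/5*1/1) = [4/25, 1/5) <- contains code 47/250
  emit 'c', narrow to [4/25, 1/5)
Step 3: interval [4/25, 1/5), width = 1/5 - 4/25 = 1/25
  'a': [4/25 + 1/25*0/1, 4/25 + 1/25*1/5) = [4/25, 21/125)
  'd': [4/25 + 1/25*1/5, 4/25 + 1/25*3/5) = [21/125, 23/125)
  'e': [4/25 + 1/25*3/5, 4/25 + 1/25*4/5) = [23/125, 24/125) <- contains code 47/250
  'c': [4/25 + 1/25*4/5, 4/25 + 1/25*1/1) = [24/125, 1/5)
  emit 'e', narrow to [23/125, 24/125)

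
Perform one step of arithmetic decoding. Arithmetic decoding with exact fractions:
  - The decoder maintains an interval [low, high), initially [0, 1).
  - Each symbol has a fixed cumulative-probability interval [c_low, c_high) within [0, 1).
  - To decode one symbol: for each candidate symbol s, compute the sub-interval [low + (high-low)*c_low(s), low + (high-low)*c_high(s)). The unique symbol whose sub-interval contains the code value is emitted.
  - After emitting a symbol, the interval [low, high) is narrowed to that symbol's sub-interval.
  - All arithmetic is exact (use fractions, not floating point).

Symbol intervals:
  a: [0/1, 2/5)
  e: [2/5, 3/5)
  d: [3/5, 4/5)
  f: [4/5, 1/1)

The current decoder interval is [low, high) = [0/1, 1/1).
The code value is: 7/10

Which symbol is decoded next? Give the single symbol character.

Interval width = high − low = 1/1 − 0/1 = 1/1
Scaled code = (code − low) / width = (7/10 − 0/1) / 1/1 = 7/10
  a: [0/1, 2/5) 
  e: [2/5, 3/5) 
  d: [3/5, 4/5) ← scaled code falls here ✓
  f: [4/5, 1/1) 

Answer: d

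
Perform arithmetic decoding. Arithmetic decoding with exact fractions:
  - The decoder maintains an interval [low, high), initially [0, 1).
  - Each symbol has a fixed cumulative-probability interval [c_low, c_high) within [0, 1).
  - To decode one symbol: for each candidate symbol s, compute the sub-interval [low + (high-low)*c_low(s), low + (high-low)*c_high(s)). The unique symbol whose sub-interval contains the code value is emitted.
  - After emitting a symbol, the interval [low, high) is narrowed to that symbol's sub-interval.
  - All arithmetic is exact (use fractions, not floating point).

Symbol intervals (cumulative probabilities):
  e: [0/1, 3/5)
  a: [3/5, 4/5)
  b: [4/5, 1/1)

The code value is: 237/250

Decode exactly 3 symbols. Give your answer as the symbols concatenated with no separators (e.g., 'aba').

Answer: baa

Derivation:
Step 1: interval [0/1, 1/1), width = 1/1 - 0/1 = 1/1
  'e': [0/1 + 1/1*0/1, 0/1 + 1/1*3/5) = [0/1, 3/5)
  'a': [0/1 + 1/1*3/5, 0/1 + 1/1*4/5) = [3/5, 4/5)
  'b': [0/1 + 1/1*4/5, 0/1 + 1/1*1/1) = [4/5, 1/1) <- contains code 237/250
  emit 'b', narrow to [4/5, 1/1)
Step 2: interval [4/5, 1/1), width = 1/1 - 4/5 = 1/5
  'e': [4/5 + 1/5*0/1, 4/5 + 1/5*3/5) = [4/5, 23/25)
  'a': [4/5 + 1/5*3/5, 4/5 + 1/5*4/5) = [23/25, 24/25) <- contains code 237/250
  'b': [4/5 + 1/5*4/5, 4/5 + 1/5*1/1) = [24/25, 1/1)
  emit 'a', narrow to [23/25, 24/25)
Step 3: interval [23/25, 24/25), width = 24/25 - 23/25 = 1/25
  'e': [23/25 + 1/25*0/1, 23/25 + 1/25*3/5) = [23/25, 118/125)
  'a': [23/25 + 1/25*3/5, 23/25 + 1/25*4/5) = [118/125, 119/125) <- contains code 237/250
  'b': [23/25 + 1/25*4/5, 23/25 + 1/25*1/1) = [119/125, 24/25)
  emit 'a', narrow to [118/125, 119/125)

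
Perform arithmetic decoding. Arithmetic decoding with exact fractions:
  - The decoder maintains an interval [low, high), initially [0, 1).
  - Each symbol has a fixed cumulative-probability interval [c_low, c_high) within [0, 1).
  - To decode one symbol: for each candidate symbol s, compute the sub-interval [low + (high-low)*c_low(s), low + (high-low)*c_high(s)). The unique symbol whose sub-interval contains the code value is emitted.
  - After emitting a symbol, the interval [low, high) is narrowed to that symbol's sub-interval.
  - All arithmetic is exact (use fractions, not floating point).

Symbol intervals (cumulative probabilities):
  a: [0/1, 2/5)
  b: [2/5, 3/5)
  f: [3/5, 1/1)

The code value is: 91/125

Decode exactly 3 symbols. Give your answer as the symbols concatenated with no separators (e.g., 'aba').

Answer: faf

Derivation:
Step 1: interval [0/1, 1/1), width = 1/1 - 0/1 = 1/1
  'a': [0/1 + 1/1*0/1, 0/1 + 1/1*2/5) = [0/1, 2/5)
  'b': [0/1 + 1/1*2/5, 0/1 + 1/1*3/5) = [2/5, 3/5)
  'f': [0/1 + 1/1*3/5, 0/1 + 1/1*1/1) = [3/5, 1/1) <- contains code 91/125
  emit 'f', narrow to [3/5, 1/1)
Step 2: interval [3/5, 1/1), width = 1/1 - 3/5 = 2/5
  'a': [3/5 + 2/5*0/1, 3/5 + 2/5*2/5) = [3/5, 19/25) <- contains code 91/125
  'b': [3/5 + 2/5*2/5, 3/5 + 2/5*3/5) = [19/25, 21/25)
  'f': [3/5 + 2/5*3/5, 3/5 + 2/5*1/1) = [21/25, 1/1)
  emit 'a', narrow to [3/5, 19/25)
Step 3: interval [3/5, 19/25), width = 19/25 - 3/5 = 4/25
  'a': [3/5 + 4/25*0/1, 3/5 + 4/25*2/5) = [3/5, 83/125)
  'b': [3/5 + 4/25*2/5, 3/5 + 4/25*3/5) = [83/125, 87/125)
  'f': [3/5 + 4/25*3/5, 3/5 + 4/25*1/1) = [87/125, 19/25) <- contains code 91/125
  emit 'f', narrow to [87/125, 19/25)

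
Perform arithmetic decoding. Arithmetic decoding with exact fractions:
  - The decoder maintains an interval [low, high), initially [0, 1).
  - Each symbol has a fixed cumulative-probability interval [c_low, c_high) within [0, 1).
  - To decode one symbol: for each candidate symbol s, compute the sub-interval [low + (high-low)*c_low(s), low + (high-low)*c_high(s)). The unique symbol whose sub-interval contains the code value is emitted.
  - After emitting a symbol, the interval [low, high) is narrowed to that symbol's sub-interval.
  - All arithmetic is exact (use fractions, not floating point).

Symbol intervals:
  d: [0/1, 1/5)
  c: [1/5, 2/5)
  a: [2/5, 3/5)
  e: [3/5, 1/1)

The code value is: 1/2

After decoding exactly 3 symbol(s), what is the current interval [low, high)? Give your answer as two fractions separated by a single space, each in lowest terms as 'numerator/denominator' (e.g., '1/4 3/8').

Answer: 62/125 63/125

Derivation:
Step 1: interval [0/1, 1/1), width = 1/1 - 0/1 = 1/1
  'd': [0/1 + 1/1*0/1, 0/1 + 1/1*1/5) = [0/1, 1/5)
  'c': [0/1 + 1/1*1/5, 0/1 + 1/1*2/5) = [1/5, 2/5)
  'a': [0/1 + 1/1*2/5, 0/1 + 1/1*3/5) = [2/5, 3/5) <- contains code 1/2
  'e': [0/1 + 1/1*3/5, 0/1 + 1/1*1/1) = [3/5, 1/1)
  emit 'a', narrow to [2/5, 3/5)
Step 2: interval [2/5, 3/5), width = 3/5 - 2/5 = 1/5
  'd': [2/5 + 1/5*0/1, 2/5 + 1/5*1/5) = [2/5, 11/25)
  'c': [2/5 + 1/5*1/5, 2/5 + 1/5*2/5) = [11/25, 12/25)
  'a': [2/5 + 1/5*2/5, 2/5 + 1/5*3/5) = [12/25, 13/25) <- contains code 1/2
  'e': [2/5 + 1/5*3/5, 2/5 + 1/5*1/1) = [13/25, 3/5)
  emit 'a', narrow to [12/25, 13/25)
Step 3: interval [12/25, 13/25), width = 13/25 - 12/25 = 1/25
  'd': [12/25 + 1/25*0/1, 12/25 + 1/25*1/5) = [12/25, 61/125)
  'c': [12/25 + 1/25*1/5, 12/25 + 1/25*2/5) = [61/125, 62/125)
  'a': [12/25 + 1/25*2/5, 12/25 + 1/25*3/5) = [62/125, 63/125) <- contains code 1/2
  'e': [12/25 + 1/25*3/5, 12/25 + 1/25*1/1) = [63/125, 13/25)
  emit 'a', narrow to [62/125, 63/125)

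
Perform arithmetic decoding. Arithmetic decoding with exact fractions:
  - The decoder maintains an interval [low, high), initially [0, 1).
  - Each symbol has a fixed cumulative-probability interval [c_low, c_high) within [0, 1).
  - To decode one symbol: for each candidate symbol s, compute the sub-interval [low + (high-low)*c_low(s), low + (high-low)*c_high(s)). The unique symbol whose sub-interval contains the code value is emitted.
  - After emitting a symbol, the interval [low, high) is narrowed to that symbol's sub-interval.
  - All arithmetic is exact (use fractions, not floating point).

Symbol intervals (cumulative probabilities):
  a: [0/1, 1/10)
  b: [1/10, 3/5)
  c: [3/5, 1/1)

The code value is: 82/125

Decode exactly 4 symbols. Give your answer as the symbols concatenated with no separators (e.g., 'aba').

Step 1: interval [0/1, 1/1), width = 1/1 - 0/1 = 1/1
  'a': [0/1 + 1/1*0/1, 0/1 + 1/1*1/10) = [0/1, 1/10)
  'b': [0/1 + 1/1*1/10, 0/1 + 1/1*3/5) = [1/10, 3/5)
  'c': [0/1 + 1/1*3/5, 0/1 + 1/1*1/1) = [3/5, 1/1) <- contains code 82/125
  emit 'c', narrow to [3/5, 1/1)
Step 2: interval [3/5, 1/1), width = 1/1 - 3/5 = 2/5
  'a': [3/5 + 2/5*0/1, 3/5 + 2/5*1/10) = [3/5, 16/25)
  'b': [3/5 + 2/5*1/10, 3/5 + 2/5*3/5) = [16/25, 21/25) <- contains code 82/125
  'c': [3/5 + 2/5*3/5, 3/5 + 2/5*1/1) = [21/25, 1/1)
  emit 'b', narrow to [16/25, 21/25)
Step 3: interval [16/25, 21/25), width = 21/25 - 16/25 = 1/5
  'a': [16/25 + 1/5*0/1, 16/25 + 1/5*1/10) = [16/25, 33/50) <- contains code 82/125
  'b': [16/25 + 1/5*1/10, 16/25 + 1/5*3/5) = [33/50, 19/25)
  'c': [16/25 + 1/5*3/5, 16/25 + 1/5*1/1) = [19/25, 21/25)
  emit 'a', narrow to [16/25, 33/50)
Step 4: interval [16/25, 33/50), width = 33/50 - 16/25 = 1/50
  'a': [16/25 + 1/50*0/1, 16/25 + 1/50*1/10) = [16/25, 321/500)
  'b': [16/25 + 1/50*1/10, 16/25 + 1/50*3/5) = [321/500, 163/250)
  'c': [16/25 + 1/50*3/5, 16/25 + 1/50*1/1) = [163/250, 33/50) <- contains code 82/125
  emit 'c', narrow to [163/250, 33/50)

Answer: cbac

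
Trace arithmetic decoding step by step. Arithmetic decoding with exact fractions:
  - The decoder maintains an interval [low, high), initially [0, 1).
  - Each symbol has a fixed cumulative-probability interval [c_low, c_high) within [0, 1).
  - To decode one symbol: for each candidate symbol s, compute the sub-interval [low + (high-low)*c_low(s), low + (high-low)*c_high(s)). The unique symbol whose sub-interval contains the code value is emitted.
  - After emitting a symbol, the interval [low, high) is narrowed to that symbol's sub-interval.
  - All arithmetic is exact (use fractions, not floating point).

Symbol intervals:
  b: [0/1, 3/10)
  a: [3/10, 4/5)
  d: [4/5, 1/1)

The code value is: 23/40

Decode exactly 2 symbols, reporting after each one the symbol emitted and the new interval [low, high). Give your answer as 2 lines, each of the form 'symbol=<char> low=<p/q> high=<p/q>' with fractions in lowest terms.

Answer: symbol=a low=3/10 high=4/5
symbol=a low=9/20 high=7/10

Derivation:
Step 1: interval [0/1, 1/1), width = 1/1 - 0/1 = 1/1
  'b': [0/1 + 1/1*0/1, 0/1 + 1/1*3/10) = [0/1, 3/10)
  'a': [0/1 + 1/1*3/10, 0/1 + 1/1*4/5) = [3/10, 4/5) <- contains code 23/40
  'd': [0/1 + 1/1*4/5, 0/1 + 1/1*1/1) = [4/5, 1/1)
  emit 'a', narrow to [3/10, 4/5)
Step 2: interval [3/10, 4/5), width = 4/5 - 3/10 = 1/2
  'b': [3/10 + 1/2*0/1, 3/10 + 1/2*3/10) = [3/10, 9/20)
  'a': [3/10 + 1/2*3/10, 3/10 + 1/2*4/5) = [9/20, 7/10) <- contains code 23/40
  'd': [3/10 + 1/2*4/5, 3/10 + 1/2*1/1) = [7/10, 4/5)
  emit 'a', narrow to [9/20, 7/10)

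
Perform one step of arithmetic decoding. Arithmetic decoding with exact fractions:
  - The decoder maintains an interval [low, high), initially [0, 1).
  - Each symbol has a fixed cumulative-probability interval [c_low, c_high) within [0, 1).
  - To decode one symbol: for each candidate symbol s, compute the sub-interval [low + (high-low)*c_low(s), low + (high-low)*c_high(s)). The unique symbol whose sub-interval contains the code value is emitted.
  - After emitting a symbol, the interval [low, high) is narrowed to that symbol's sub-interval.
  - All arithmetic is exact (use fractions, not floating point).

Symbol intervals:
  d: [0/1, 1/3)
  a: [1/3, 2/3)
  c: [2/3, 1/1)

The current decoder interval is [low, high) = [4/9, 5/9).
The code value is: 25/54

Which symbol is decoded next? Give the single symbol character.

Answer: d

Derivation:
Interval width = high − low = 5/9 − 4/9 = 1/9
Scaled code = (code − low) / width = (25/54 − 4/9) / 1/9 = 1/6
  d: [0/1, 1/3) ← scaled code falls here ✓
  a: [1/3, 2/3) 
  c: [2/3, 1/1) 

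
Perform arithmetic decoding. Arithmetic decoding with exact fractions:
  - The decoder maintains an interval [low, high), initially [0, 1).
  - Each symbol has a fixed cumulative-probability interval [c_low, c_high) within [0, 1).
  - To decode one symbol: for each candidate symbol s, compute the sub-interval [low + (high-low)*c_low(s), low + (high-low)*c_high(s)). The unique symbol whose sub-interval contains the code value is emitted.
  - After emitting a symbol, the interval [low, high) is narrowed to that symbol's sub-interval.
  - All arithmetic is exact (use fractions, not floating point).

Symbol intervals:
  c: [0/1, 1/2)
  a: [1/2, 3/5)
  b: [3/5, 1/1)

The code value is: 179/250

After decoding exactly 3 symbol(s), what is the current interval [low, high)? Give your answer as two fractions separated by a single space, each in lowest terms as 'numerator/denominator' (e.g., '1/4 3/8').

Answer: 7/10 18/25

Derivation:
Step 1: interval [0/1, 1/1), width = 1/1 - 0/1 = 1/1
  'c': [0/1 + 1/1*0/1, 0/1 + 1/1*1/2) = [0/1, 1/2)
  'a': [0/1 + 1/1*1/2, 0/1 + 1/1*3/5) = [1/2, 3/5)
  'b': [0/1 + 1/1*3/5, 0/1 + 1/1*1/1) = [3/5, 1/1) <- contains code 179/250
  emit 'b', narrow to [3/5, 1/1)
Step 2: interval [3/5, 1/1), width = 1/1 - 3/5 = 2/5
  'c': [3/5 + 2/5*0/1, 3/5 + 2/5*1/2) = [3/5, 4/5) <- contains code 179/250
  'a': [3/5 + 2/5*1/2, 3/5 + 2/5*3/5) = [4/5, 21/25)
  'b': [3/5 + 2/5*3/5, 3/5 + 2/5*1/1) = [21/25, 1/1)
  emit 'c', narrow to [3/5, 4/5)
Step 3: interval [3/5, 4/5), width = 4/5 - 3/5 = 1/5
  'c': [3/5 + 1/5*0/1, 3/5 + 1/5*1/2) = [3/5, 7/10)
  'a': [3/5 + 1/5*1/2, 3/5 + 1/5*3/5) = [7/10, 18/25) <- contains code 179/250
  'b': [3/5 + 1/5*3/5, 3/5 + 1/5*1/1) = [18/25, 4/5)
  emit 'a', narrow to [7/10, 18/25)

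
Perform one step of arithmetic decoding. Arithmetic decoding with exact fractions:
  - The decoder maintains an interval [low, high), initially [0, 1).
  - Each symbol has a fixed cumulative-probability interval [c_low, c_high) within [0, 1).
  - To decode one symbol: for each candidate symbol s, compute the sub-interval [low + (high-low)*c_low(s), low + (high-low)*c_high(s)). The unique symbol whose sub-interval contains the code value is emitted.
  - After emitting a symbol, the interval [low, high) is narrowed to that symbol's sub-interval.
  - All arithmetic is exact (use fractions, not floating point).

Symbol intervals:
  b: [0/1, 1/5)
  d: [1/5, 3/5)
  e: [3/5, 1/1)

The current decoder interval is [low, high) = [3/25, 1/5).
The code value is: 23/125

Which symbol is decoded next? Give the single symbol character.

Interval width = high − low = 1/5 − 3/25 = 2/25
Scaled code = (code − low) / width = (23/125 − 3/25) / 2/25 = 4/5
  b: [0/1, 1/5) 
  d: [1/5, 3/5) 
  e: [3/5, 1/1) ← scaled code falls here ✓

Answer: e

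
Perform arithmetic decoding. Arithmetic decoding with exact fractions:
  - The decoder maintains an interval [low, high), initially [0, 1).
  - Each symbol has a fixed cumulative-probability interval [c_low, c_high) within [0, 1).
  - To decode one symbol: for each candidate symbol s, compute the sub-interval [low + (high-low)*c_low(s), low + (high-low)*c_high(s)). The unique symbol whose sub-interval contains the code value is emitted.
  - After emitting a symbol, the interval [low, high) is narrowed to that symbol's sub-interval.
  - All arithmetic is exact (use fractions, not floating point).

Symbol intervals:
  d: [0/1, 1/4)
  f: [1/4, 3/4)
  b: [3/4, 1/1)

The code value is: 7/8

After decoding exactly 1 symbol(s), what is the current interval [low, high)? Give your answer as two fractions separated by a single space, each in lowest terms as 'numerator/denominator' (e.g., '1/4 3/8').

Answer: 3/4 1/1

Derivation:
Step 1: interval [0/1, 1/1), width = 1/1 - 0/1 = 1/1
  'd': [0/1 + 1/1*0/1, 0/1 + 1/1*1/4) = [0/1, 1/4)
  'f': [0/1 + 1/1*1/4, 0/1 + 1/1*3/4) = [1/4, 3/4)
  'b': [0/1 + 1/1*3/4, 0/1 + 1/1*1/1) = [3/4, 1/1) <- contains code 7/8
  emit 'b', narrow to [3/4, 1/1)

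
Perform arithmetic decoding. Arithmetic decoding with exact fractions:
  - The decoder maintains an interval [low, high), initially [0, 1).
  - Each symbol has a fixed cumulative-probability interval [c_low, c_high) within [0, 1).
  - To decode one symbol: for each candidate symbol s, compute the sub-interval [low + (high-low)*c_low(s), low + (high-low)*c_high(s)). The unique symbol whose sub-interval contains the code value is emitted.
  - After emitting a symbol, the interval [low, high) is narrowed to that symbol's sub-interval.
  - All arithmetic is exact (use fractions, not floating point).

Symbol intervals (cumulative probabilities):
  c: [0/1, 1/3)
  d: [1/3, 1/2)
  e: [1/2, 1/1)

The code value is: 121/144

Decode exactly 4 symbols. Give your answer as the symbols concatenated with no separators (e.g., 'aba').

Step 1: interval [0/1, 1/1), width = 1/1 - 0/1 = 1/1
  'c': [0/1 + 1/1*0/1, 0/1 + 1/1*1/3) = [0/1, 1/3)
  'd': [0/1 + 1/1*1/3, 0/1 + 1/1*1/2) = [1/3, 1/2)
  'e': [0/1 + 1/1*1/2, 0/1 + 1/1*1/1) = [1/2, 1/1) <- contains code 121/144
  emit 'e', narrow to [1/2, 1/1)
Step 2: interval [1/2, 1/1), width = 1/1 - 1/2 = 1/2
  'c': [1/2 + 1/2*0/1, 1/2 + 1/2*1/3) = [1/2, 2/3)
  'd': [1/2 + 1/2*1/3, 1/2 + 1/2*1/2) = [2/3, 3/4)
  'e': [1/2 + 1/2*1/2, 1/2 + 1/2*1/1) = [3/4, 1/1) <- contains code 121/144
  emit 'e', narrow to [3/4, 1/1)
Step 3: interval [3/4, 1/1), width = 1/1 - 3/4 = 1/4
  'c': [3/4 + 1/4*0/1, 3/4 + 1/4*1/3) = [3/4, 5/6)
  'd': [3/4 + 1/4*1/3, 3/4 + 1/4*1/2) = [5/6, 7/8) <- contains code 121/144
  'e': [3/4 + 1/4*1/2, 3/4 + 1/4*1/1) = [7/8, 1/1)
  emit 'd', narrow to [5/6, 7/8)
Step 4: interval [5/6, 7/8), width = 7/8 - 5/6 = 1/24
  'c': [5/6 + 1/24*0/1, 5/6 + 1/24*1/3) = [5/6, 61/72) <- contains code 121/144
  'd': [5/6 + 1/24*1/3, 5/6 + 1/24*1/2) = [61/72, 41/48)
  'e': [5/6 + 1/24*1/2, 5/6 + 1/24*1/1) = [41/48, 7/8)
  emit 'c', narrow to [5/6, 61/72)

Answer: eedc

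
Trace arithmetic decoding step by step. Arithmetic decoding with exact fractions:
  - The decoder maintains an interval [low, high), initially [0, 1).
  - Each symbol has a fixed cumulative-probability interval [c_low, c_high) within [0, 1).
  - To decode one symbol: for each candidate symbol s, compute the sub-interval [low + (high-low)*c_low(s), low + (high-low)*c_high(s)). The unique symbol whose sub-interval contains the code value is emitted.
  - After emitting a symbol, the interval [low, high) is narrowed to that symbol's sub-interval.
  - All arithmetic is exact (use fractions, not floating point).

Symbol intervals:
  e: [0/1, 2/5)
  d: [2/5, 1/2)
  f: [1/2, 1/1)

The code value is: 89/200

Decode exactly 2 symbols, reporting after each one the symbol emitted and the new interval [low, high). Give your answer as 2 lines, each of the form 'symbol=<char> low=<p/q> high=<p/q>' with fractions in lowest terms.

Answer: symbol=d low=2/5 high=1/2
symbol=d low=11/25 high=9/20

Derivation:
Step 1: interval [0/1, 1/1), width = 1/1 - 0/1 = 1/1
  'e': [0/1 + 1/1*0/1, 0/1 + 1/1*2/5) = [0/1, 2/5)
  'd': [0/1 + 1/1*2/5, 0/1 + 1/1*1/2) = [2/5, 1/2) <- contains code 89/200
  'f': [0/1 + 1/1*1/2, 0/1 + 1/1*1/1) = [1/2, 1/1)
  emit 'd', narrow to [2/5, 1/2)
Step 2: interval [2/5, 1/2), width = 1/2 - 2/5 = 1/10
  'e': [2/5 + 1/10*0/1, 2/5 + 1/10*2/5) = [2/5, 11/25)
  'd': [2/5 + 1/10*2/5, 2/5 + 1/10*1/2) = [11/25, 9/20) <- contains code 89/200
  'f': [2/5 + 1/10*1/2, 2/5 + 1/10*1/1) = [9/20, 1/2)
  emit 'd', narrow to [11/25, 9/20)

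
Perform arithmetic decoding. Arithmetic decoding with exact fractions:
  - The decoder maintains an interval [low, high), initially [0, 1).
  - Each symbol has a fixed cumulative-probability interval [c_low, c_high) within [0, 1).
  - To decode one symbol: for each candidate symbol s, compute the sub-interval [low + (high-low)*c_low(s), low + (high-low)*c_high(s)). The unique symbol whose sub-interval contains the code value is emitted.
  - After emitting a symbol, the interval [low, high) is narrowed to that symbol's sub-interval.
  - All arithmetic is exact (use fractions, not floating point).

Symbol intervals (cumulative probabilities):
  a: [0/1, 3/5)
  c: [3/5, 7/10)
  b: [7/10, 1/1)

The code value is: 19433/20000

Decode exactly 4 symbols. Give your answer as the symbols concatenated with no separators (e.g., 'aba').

Answer: bbcb

Derivation:
Step 1: interval [0/1, 1/1), width = 1/1 - 0/1 = 1/1
  'a': [0/1 + 1/1*0/1, 0/1 + 1/1*3/5) = [0/1, 3/5)
  'c': [0/1 + 1/1*3/5, 0/1 + 1/1*7/10) = [3/5, 7/10)
  'b': [0/1 + 1/1*7/10, 0/1 + 1/1*1/1) = [7/10, 1/1) <- contains code 19433/20000
  emit 'b', narrow to [7/10, 1/1)
Step 2: interval [7/10, 1/1), width = 1/1 - 7/10 = 3/10
  'a': [7/10 + 3/10*0/1, 7/10 + 3/10*3/5) = [7/10, 22/25)
  'c': [7/10 + 3/10*3/5, 7/10 + 3/10*7/10) = [22/25, 91/100)
  'b': [7/10 + 3/10*7/10, 7/10 + 3/10*1/1) = [91/100, 1/1) <- contains code 19433/20000
  emit 'b', narrow to [91/100, 1/1)
Step 3: interval [91/100, 1/1), width = 1/1 - 91/100 = 9/100
  'a': [91/100 + 9/100*0/1, 91/100 + 9/100*3/5) = [91/100, 241/250)
  'c': [91/100 + 9/100*3/5, 91/100 + 9/100*7/10) = [241/250, 973/1000) <- contains code 19433/20000
  'b': [91/100 + 9/100*7/10, 91/100 + 9/100*1/1) = [973/1000, 1/1)
  emit 'c', narrow to [241/250, 973/1000)
Step 4: interval [241/250, 973/1000), width = 973/1000 - 241/250 = 9/1000
  'a': [241/250 + 9/1000*0/1, 241/250 + 9/1000*3/5) = [241/250, 4847/5000)
  'c': [241/250 + 9/1000*3/5, 241/250 + 9/1000*7/10) = [4847/5000, 9703/10000)
  'b': [241/250 + 9/1000*7/10, 241/250 + 9/1000*1/1) = [9703/10000, 973/1000) <- contains code 19433/20000
  emit 'b', narrow to [9703/10000, 973/1000)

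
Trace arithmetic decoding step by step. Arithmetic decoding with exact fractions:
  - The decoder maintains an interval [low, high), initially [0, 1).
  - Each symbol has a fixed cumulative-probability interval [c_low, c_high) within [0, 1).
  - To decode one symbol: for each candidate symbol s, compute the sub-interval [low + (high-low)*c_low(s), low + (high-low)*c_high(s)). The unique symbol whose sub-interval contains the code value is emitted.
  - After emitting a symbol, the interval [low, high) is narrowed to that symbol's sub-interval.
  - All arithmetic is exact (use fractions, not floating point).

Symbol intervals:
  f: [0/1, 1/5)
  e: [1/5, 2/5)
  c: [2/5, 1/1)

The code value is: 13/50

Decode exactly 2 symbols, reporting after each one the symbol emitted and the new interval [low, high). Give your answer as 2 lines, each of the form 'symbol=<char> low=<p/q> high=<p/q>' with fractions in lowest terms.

Answer: symbol=e low=1/5 high=2/5
symbol=e low=6/25 high=7/25

Derivation:
Step 1: interval [0/1, 1/1), width = 1/1 - 0/1 = 1/1
  'f': [0/1 + 1/1*0/1, 0/1 + 1/1*1/5) = [0/1, 1/5)
  'e': [0/1 + 1/1*1/5, 0/1 + 1/1*2/5) = [1/5, 2/5) <- contains code 13/50
  'c': [0/1 + 1/1*2/5, 0/1 + 1/1*1/1) = [2/5, 1/1)
  emit 'e', narrow to [1/5, 2/5)
Step 2: interval [1/5, 2/5), width = 2/5 - 1/5 = 1/5
  'f': [1/5 + 1/5*0/1, 1/5 + 1/5*1/5) = [1/5, 6/25)
  'e': [1/5 + 1/5*1/5, 1/5 + 1/5*2/5) = [6/25, 7/25) <- contains code 13/50
  'c': [1/5 + 1/5*2/5, 1/5 + 1/5*1/1) = [7/25, 2/5)
  emit 'e', narrow to [6/25, 7/25)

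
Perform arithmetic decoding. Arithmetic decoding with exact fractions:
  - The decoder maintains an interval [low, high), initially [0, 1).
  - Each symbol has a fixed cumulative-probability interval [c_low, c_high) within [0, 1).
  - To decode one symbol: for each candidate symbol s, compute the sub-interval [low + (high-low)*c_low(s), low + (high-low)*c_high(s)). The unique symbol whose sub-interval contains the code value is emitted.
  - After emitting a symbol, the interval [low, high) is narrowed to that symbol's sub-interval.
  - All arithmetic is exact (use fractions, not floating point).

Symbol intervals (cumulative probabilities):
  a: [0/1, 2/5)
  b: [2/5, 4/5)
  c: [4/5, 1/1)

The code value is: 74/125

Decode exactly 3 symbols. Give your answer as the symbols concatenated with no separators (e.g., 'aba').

Answer: bba

Derivation:
Step 1: interval [0/1, 1/1), width = 1/1 - 0/1 = 1/1
  'a': [0/1 + 1/1*0/1, 0/1 + 1/1*2/5) = [0/1, 2/5)
  'b': [0/1 + 1/1*2/5, 0/1 + 1/1*4/5) = [2/5, 4/5) <- contains code 74/125
  'c': [0/1 + 1/1*4/5, 0/1 + 1/1*1/1) = [4/5, 1/1)
  emit 'b', narrow to [2/5, 4/5)
Step 2: interval [2/5, 4/5), width = 4/5 - 2/5 = 2/5
  'a': [2/5 + 2/5*0/1, 2/5 + 2/5*2/5) = [2/5, 14/25)
  'b': [2/5 + 2/5*2/5, 2/5 + 2/5*4/5) = [14/25, 18/25) <- contains code 74/125
  'c': [2/5 + 2/5*4/5, 2/5 + 2/5*1/1) = [18/25, 4/5)
  emit 'b', narrow to [14/25, 18/25)
Step 3: interval [14/25, 18/25), width = 18/25 - 14/25 = 4/25
  'a': [14/25 + 4/25*0/1, 14/25 + 4/25*2/5) = [14/25, 78/125) <- contains code 74/125
  'b': [14/25 + 4/25*2/5, 14/25 + 4/25*4/5) = [78/125, 86/125)
  'c': [14/25 + 4/25*4/5, 14/25 + 4/25*1/1) = [86/125, 18/25)
  emit 'a', narrow to [14/25, 78/125)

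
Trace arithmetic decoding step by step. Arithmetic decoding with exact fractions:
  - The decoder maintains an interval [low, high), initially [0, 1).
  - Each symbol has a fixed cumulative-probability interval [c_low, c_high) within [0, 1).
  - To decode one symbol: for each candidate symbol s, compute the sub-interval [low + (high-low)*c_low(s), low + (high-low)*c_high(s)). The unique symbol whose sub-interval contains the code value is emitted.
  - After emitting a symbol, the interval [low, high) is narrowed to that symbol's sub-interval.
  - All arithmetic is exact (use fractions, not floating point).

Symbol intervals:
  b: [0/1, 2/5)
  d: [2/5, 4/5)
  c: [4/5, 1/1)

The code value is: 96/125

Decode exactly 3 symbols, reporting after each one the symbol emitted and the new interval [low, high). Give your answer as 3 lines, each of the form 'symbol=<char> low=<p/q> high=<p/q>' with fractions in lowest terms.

Step 1: interval [0/1, 1/1), width = 1/1 - 0/1 = 1/1
  'b': [0/1 + 1/1*0/1, 0/1 + 1/1*2/5) = [0/1, 2/5)
  'd': [0/1 + 1/1*2/5, 0/1 + 1/1*4/5) = [2/5, 4/5) <- contains code 96/125
  'c': [0/1 + 1/1*4/5, 0/1 + 1/1*1/1) = [4/5, 1/1)
  emit 'd', narrow to [2/5, 4/5)
Step 2: interval [2/5, 4/5), width = 4/5 - 2/5 = 2/5
  'b': [2/5 + 2/5*0/1, 2/5 + 2/5*2/5) = [2/5, 14/25)
  'd': [2/5 + 2/5*2/5, 2/5 + 2/5*4/5) = [14/25, 18/25)
  'c': [2/5 + 2/5*4/5, 2/5 + 2/5*1/1) = [18/25, 4/5) <- contains code 96/125
  emit 'c', narrow to [18/25, 4/5)
Step 3: interval [18/25, 4/5), width = 4/5 - 18/25 = 2/25
  'b': [18/25 + 2/25*0/1, 18/25 + 2/25*2/5) = [18/25, 94/125)
  'd': [18/25 + 2/25*2/5, 18/25 + 2/25*4/5) = [94/125, 98/125) <- contains code 96/125
  'c': [18/25 + 2/25*4/5, 18/25 + 2/25*1/1) = [98/125, 4/5)
  emit 'd', narrow to [94/125, 98/125)

Answer: symbol=d low=2/5 high=4/5
symbol=c low=18/25 high=4/5
symbol=d low=94/125 high=98/125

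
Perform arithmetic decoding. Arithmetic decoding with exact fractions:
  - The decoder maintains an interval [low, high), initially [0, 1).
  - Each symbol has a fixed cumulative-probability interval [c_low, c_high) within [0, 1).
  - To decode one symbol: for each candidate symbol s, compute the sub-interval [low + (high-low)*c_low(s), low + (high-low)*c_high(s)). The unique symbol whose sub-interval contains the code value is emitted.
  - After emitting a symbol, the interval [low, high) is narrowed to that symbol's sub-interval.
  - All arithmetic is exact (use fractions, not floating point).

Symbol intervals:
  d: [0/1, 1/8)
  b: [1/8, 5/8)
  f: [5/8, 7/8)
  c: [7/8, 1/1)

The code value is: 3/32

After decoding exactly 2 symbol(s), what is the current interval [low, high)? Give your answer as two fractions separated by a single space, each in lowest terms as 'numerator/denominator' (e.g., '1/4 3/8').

Step 1: interval [0/1, 1/1), width = 1/1 - 0/1 = 1/1
  'd': [0/1 + 1/1*0/1, 0/1 + 1/1*1/8) = [0/1, 1/8) <- contains code 3/32
  'b': [0/1 + 1/1*1/8, 0/1 + 1/1*5/8) = [1/8, 5/8)
  'f': [0/1 + 1/1*5/8, 0/1 + 1/1*7/8) = [5/8, 7/8)
  'c': [0/1 + 1/1*7/8, 0/1 + 1/1*1/1) = [7/8, 1/1)
  emit 'd', narrow to [0/1, 1/8)
Step 2: interval [0/1, 1/8), width = 1/8 - 0/1 = 1/8
  'd': [0/1 + 1/8*0/1, 0/1 + 1/8*1/8) = [0/1, 1/64)
  'b': [0/1 + 1/8*1/8, 0/1 + 1/8*5/8) = [1/64, 5/64)
  'f': [0/1 + 1/8*5/8, 0/1 + 1/8*7/8) = [5/64, 7/64) <- contains code 3/32
  'c': [0/1 + 1/8*7/8, 0/1 + 1/8*1/1) = [7/64, 1/8)
  emit 'f', narrow to [5/64, 7/64)

Answer: 5/64 7/64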